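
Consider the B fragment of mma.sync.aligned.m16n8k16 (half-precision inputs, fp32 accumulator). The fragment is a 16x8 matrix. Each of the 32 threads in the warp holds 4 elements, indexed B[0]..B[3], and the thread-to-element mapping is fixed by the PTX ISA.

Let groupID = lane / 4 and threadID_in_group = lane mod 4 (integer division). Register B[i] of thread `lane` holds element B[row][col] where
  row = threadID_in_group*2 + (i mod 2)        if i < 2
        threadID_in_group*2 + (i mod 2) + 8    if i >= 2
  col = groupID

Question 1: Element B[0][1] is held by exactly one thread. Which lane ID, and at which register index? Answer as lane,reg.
c: 1->gid=1  r: 0->r8=0,tid=0,i&1=0
L=1*4+0=4  i=0*2+0=0

4,0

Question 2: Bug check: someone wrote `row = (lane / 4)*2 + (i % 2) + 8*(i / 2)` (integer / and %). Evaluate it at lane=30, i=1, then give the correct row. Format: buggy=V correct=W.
`(lane / 4)*2 + (i % 2) + 8*(i / 2)`[30,1]=>15
lane 30=>30/4=7, 30 mod 4=2
i=1  r:2·2+1+0=>5  c:7
row: 15 vs 5

buggy=15 correct=5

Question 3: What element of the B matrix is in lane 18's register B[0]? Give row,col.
18: g=4,t=2
[0] (2*2+0+0,4) = (4,4)

4,4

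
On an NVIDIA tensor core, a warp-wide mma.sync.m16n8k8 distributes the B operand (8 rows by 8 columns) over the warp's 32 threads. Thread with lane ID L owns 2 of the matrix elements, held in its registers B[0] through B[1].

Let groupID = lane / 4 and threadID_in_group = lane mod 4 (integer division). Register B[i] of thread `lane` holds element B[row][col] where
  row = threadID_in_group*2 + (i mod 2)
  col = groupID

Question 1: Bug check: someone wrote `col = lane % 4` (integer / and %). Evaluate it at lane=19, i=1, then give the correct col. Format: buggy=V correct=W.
buggy=3 correct=4

`lane % 4`[19,1]⇒3
lane 19⇒19/4=4, 19 mod 4=3
i=1  r:2·3+1⇒7  c:4
col: 3 vs 4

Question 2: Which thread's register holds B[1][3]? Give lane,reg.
c=3⇒gr=3  r=1⇒th=0,odd=1
L=3*4+0=12  i=1=1

12,1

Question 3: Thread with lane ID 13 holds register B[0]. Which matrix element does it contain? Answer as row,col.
L=13->gid=13>>2=3, tid=13&3=1
[0]->row 1·2+0=2  col gid=3

2,3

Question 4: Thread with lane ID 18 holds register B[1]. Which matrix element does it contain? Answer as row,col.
lane 18: G=4 (18/4), T=2 (18%4)
i=1: r=2*2+1=5, c=G=4

5,4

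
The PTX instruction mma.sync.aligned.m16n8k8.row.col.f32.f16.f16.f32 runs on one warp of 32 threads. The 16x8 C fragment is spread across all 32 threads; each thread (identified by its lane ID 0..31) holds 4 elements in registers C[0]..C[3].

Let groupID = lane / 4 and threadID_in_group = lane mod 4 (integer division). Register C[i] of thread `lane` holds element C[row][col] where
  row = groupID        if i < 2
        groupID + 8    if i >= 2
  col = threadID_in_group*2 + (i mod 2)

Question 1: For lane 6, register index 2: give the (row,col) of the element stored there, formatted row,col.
9,4

L=6->g=6>>2=1, t=6&3=2
[2]->row 1+8=9  col 2·2+0=4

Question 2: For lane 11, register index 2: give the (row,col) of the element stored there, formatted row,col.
L=11→G=11>>2=2, T=11&3=3
[2]→row 2+8=10  col 3·2+0=6

10,6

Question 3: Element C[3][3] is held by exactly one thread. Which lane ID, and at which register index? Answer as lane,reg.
13,1

r: 3->gid=3,r8=0  c: 3->tid=1,i&1=1
L=3*4+1=13  i=0*2+1=1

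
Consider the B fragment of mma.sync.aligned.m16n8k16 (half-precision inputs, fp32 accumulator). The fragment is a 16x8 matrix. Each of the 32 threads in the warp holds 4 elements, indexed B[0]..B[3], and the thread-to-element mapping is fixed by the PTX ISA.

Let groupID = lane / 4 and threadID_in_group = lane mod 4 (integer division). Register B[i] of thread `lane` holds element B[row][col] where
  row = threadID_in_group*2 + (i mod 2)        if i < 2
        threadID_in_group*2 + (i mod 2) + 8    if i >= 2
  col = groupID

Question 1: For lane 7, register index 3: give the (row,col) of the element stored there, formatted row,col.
lane 7⇒7/4=1, 7 mod 4=3
i=3  r:2·3+1+8⇒15  c:1

15,1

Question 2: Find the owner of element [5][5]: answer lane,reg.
22,1

c:5=>grp=5  r:5=>rB=0,tig=2,lo=1
L=5*4+2=22  i=0*2+1=1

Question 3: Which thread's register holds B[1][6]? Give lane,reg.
c:6=>grp=6  r:1=>rB=0,tig=0,lo=1
L=6*4+0=24  i=0*2+1=1

24,1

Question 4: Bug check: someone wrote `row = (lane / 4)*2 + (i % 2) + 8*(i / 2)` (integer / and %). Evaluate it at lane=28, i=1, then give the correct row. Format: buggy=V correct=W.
`(lane / 4)*2 + (i % 2) + 8*(i / 2)`[28,1]→15
L=28→G=28>>2=7, T=28&3=0
[1]→row 0·2+1+0=1  col G=7
row: 15 vs 1

buggy=15 correct=1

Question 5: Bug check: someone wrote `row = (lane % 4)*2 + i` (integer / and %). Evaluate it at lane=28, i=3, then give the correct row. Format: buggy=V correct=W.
buggy=3 correct=9

`(lane % 4)*2 + i`[28,3]->3
L=28->gid=28>>2=7, tid=28&3=0
[3]->row 0·2+1+8=9  col gid=7
row: 3 vs 9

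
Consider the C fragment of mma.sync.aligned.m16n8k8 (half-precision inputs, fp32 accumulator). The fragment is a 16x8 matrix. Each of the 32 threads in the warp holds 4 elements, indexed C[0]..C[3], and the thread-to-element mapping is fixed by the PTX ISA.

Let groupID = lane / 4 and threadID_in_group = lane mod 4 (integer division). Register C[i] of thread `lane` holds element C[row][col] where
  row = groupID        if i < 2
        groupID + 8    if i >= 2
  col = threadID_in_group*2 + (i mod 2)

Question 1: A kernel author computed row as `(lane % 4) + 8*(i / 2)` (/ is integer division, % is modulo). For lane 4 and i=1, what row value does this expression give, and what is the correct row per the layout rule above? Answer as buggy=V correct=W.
`(lane % 4) + 8*(i / 2)`[4,1]⇒0
lane 4: gr=1 (4/4), th=0 (4%4)
i=1: r=1+0=1, c=0*2+1=1
row: 0 vs 1

buggy=0 correct=1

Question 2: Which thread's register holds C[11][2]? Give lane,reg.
13,2

r:11=>grp=3,rB=1  c:2=>tig=1,lo=0
L=3*4+1=13  i=1*2+0=2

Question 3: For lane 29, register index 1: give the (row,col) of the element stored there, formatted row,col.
lane 29: G=7 (29/4), T=1 (29%4)
i=1: r=7+0=7, c=1*2+1=3

7,3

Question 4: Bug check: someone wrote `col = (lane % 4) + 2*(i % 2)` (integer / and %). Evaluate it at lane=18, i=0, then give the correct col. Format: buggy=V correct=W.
buggy=2 correct=4

`(lane % 4) + 2*(i % 2)`[18,0]->2
L=18->gid=18>>2=4, tid=18&3=2
[0]->row 4+0=4  col 2·2+0=4
col: 2 vs 4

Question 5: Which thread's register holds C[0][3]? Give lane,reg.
r=0⇒gr=0,Rb=0  c=3⇒th=1,odd=1
L=0*4+1=1  i=0*2+1=1

1,1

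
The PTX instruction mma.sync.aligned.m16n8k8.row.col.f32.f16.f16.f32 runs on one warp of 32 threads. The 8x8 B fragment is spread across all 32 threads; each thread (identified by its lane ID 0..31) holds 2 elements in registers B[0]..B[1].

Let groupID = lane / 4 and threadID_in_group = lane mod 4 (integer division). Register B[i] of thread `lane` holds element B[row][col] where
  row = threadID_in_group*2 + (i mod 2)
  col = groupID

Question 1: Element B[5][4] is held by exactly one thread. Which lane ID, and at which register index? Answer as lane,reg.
c:4=>grp=4  r:5=>tig=2,lo=1
L=4*4+2=18  i=1=1

18,1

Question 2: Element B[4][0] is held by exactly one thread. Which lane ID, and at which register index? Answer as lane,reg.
c=0⇒gr=0  r=4⇒th=2,odd=0
L=0*4+2=2  i=0=0

2,0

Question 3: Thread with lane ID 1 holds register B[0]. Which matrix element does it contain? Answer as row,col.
L=1->g=1>>2=0, t=1&3=1
[0]->row 1·2+0=2  col g=0

2,0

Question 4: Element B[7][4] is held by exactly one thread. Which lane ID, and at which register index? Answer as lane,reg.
19,1

c=4→G=4  r=7→T=3,p=1
L=4*4+3=19  i=1=1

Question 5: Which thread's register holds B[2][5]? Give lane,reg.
21,0

c=5→G=5  r=2→T=1,p=0
L=5*4+1=21  i=0=0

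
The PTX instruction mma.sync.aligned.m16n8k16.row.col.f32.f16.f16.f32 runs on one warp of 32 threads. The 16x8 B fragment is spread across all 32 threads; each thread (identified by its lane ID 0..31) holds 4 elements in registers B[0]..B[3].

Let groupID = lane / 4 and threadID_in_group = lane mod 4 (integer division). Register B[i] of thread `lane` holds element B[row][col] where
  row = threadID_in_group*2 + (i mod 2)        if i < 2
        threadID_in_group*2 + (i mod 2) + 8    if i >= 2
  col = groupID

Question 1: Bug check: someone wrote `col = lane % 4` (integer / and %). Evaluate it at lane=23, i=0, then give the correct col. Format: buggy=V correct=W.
buggy=3 correct=5

`lane % 4`[23,0]⇒3
23: gr=5,th=3
[0] (3*2+0+0,5) = (6,5)
col: 3 vs 5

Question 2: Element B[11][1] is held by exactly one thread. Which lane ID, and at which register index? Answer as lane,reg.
5,3

c=1⇒gr=1  r=11⇒Rb=1,th=1,odd=1
L=1*4+1=5  i=1*2+1=3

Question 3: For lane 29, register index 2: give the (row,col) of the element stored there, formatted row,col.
10,7

lane 29: gid=7 (29/4), tid=1 (29%4)
i=2: r=1*2+0+8=10, c=gid=7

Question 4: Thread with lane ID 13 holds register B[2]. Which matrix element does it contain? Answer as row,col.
13: gr=3,th=1
[2] (1*2+0+8,3) = (10,3)

10,3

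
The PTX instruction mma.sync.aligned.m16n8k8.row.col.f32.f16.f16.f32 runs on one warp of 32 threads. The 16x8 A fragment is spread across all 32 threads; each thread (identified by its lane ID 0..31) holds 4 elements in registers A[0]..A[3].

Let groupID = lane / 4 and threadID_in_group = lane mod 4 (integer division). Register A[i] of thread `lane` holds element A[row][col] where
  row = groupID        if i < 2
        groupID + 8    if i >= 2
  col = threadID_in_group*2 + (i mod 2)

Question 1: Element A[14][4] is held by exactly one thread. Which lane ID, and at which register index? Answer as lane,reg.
26,2

r:14=>grp=6,rB=1  c:4=>tig=2,lo=0
L=6*4+2=26  i=1*2+0=2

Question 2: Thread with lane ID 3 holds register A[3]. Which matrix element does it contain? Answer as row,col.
lane 3: G=0 (3/4), T=3 (3%4)
i=3: r=0+8=8, c=3*2+1=7

8,7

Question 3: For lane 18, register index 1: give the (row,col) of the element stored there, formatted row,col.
18: g=4,t=2
[1] (4+0,2*2+1) = (4,5)

4,5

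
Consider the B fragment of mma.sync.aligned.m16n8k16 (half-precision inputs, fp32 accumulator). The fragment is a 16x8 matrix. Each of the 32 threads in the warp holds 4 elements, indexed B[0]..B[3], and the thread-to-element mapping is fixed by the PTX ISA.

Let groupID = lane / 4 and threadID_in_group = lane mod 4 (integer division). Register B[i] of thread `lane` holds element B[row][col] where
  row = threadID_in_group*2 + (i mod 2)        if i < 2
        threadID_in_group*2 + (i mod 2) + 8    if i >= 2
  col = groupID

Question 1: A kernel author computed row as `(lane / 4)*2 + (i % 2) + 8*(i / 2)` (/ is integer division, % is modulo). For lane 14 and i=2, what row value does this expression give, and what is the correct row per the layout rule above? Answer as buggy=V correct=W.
buggy=14 correct=12

`(lane / 4)*2 + (i % 2) + 8*(i / 2)`[14,2]->14
lane 14: g=3 (14/4), t=2 (14%4)
i=2: r=2*2+0+8=12, c=g=3
row: 14 vs 12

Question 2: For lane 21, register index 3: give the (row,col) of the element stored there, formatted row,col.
11,5

21: gid=5,tid=1
[3] (1*2+1+8,5) = (11,5)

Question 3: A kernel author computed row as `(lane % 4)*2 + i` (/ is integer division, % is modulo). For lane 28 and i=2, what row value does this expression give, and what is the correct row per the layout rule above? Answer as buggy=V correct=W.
buggy=2 correct=8

`(lane % 4)*2 + i`[28,2]=>2
28: grp=7,tig=0
[2] (0*2+0+8,7) = (8,7)
row: 2 vs 8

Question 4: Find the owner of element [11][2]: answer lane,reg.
9,3

c: 2->gid=2  r: 11->r8=1,tid=1,i&1=1
L=2*4+1=9  i=1*2+1=3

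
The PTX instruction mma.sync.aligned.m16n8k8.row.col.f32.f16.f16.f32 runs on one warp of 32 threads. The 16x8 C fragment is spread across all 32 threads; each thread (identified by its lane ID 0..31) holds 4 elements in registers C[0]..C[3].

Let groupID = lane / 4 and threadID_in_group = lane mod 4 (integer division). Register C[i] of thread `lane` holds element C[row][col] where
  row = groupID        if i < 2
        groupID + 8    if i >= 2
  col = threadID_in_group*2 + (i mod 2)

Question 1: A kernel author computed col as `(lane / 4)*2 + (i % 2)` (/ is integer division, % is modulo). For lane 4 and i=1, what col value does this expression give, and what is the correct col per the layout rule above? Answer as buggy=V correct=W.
`(lane / 4)*2 + (i % 2)`[4,1]->3
lane 4->4/4=1, 4 mod 4=0
i=1  r:1+0->1  c:2·0+1->1
col: 3 vs 1

buggy=3 correct=1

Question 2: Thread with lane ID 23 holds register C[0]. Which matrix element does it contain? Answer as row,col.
lane 23: G=5 (23/4), T=3 (23%4)
i=0: r=5+0=5, c=3*2+0=6

5,6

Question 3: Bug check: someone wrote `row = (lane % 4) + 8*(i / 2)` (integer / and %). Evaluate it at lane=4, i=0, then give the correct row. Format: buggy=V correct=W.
`(lane % 4) + 8*(i / 2)`[4,0]=>0
4: grp=1,tig=0
[0] (1+0,0*2+0) = (1,0)
row: 0 vs 1

buggy=0 correct=1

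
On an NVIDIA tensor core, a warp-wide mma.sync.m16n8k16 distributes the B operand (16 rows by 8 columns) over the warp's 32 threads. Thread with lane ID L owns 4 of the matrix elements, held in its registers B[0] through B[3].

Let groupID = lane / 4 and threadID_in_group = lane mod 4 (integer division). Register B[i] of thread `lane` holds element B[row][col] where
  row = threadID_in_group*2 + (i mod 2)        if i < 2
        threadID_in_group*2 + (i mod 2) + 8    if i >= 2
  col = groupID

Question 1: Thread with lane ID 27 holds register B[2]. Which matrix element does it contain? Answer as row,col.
14,6

lane 27: gr=6 (27/4), th=3 (27%4)
i=2: r=3*2+0+8=14, c=gr=6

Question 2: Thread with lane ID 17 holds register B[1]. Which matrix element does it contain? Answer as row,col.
17: g=4,t=1
[1] (1*2+1+0,4) = (3,4)

3,4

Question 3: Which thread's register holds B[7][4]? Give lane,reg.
c: 4->gid=4  r: 7->r8=0,tid=3,i&1=1
L=4*4+3=19  i=0*2+1=1

19,1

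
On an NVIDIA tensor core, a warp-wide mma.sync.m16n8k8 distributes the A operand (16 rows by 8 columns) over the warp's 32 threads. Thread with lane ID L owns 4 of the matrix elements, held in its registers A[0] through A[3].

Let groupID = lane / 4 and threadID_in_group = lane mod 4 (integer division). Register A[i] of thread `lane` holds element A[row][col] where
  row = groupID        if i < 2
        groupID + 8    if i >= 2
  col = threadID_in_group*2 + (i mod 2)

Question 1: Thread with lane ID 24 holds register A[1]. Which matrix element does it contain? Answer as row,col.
lane 24: g=6 (24/4), t=0 (24%4)
i=1: r=6+0=6, c=0*2+1=1

6,1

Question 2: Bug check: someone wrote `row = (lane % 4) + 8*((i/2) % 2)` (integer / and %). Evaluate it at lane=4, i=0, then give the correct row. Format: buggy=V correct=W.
`(lane % 4) + 8*((i/2) % 2)`[4,0]=>0
L=4=>grp=4>>2=1, tig=4&3=0
[0]=>row 1+0=1  col 0·2+0=0
row: 0 vs 1

buggy=0 correct=1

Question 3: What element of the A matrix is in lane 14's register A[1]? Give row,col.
L=14->g=14>>2=3, t=14&3=2
[1]->row 3+0=3  col 2·2+1=5

3,5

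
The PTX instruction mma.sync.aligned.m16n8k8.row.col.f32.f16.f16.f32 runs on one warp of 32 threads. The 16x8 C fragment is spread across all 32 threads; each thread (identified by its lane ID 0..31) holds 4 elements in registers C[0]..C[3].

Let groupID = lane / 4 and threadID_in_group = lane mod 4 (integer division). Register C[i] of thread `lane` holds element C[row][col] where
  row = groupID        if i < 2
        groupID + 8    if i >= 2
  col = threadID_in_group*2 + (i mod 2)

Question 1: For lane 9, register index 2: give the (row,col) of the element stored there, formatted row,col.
9: gr=2,th=1
[2] (2+8,1*2+0) = (10,2)

10,2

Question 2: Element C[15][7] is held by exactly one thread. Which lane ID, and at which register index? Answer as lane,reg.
r=15->g=7,rb=1  c=7->t=3,b0=1
L=7*4+3=31  i=1*2+1=3

31,3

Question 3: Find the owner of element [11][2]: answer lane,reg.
13,2

r:11=>grp=3,rB=1  c:2=>tig=1,lo=0
L=3*4+1=13  i=1*2+0=2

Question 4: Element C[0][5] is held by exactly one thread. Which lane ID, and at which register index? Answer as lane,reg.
r=0⇒gr=0,Rb=0  c=5⇒th=2,odd=1
L=0*4+2=2  i=0*2+1=1

2,1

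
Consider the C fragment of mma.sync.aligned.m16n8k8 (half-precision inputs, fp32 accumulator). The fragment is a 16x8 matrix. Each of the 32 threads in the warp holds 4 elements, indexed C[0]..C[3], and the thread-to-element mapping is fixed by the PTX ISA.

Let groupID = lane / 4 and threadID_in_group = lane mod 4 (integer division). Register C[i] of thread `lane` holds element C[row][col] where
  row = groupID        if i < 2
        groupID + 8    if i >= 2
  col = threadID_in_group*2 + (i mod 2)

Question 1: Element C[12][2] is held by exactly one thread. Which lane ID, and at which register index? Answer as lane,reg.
17,2

r=12->g=4,rb=1  c=2->t=1,b0=0
L=4*4+1=17  i=1*2+0=2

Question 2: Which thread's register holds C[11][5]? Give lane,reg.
14,3

r:11=>grp=3,rB=1  c:5=>tig=2,lo=1
L=3*4+2=14  i=1*2+1=3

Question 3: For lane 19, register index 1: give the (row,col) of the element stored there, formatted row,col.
lane 19⇒19/4=4, 19 mod 4=3
i=1  r:4+0⇒4  c:2·3+1⇒7

4,7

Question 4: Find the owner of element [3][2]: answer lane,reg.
13,0

r:3=>grp=3,rB=0  c:2=>tig=1,lo=0
L=3*4+1=13  i=0*2+0=0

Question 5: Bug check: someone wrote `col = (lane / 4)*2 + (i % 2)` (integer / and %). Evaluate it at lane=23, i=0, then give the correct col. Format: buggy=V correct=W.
`(lane / 4)*2 + (i % 2)`[23,0]->10
lane 23: gid=5 (23/4), tid=3 (23%4)
i=0: r=5+0=5, c=3*2+0=6
col: 10 vs 6

buggy=10 correct=6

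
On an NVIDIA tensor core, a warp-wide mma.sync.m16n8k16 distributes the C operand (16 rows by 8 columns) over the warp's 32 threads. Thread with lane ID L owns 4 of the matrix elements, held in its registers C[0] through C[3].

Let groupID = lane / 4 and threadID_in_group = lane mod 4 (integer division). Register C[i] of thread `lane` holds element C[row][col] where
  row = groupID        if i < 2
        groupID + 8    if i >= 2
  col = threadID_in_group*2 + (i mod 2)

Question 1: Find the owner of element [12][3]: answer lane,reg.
r=12→G=4,rhi=1  c=3→T=1,p=1
L=4*4+1=17  i=1*2+1=3

17,3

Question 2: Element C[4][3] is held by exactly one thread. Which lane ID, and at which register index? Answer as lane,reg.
17,1

r=4->g=4,rb=0  c=3->t=1,b0=1
L=4*4+1=17  i=0*2+1=1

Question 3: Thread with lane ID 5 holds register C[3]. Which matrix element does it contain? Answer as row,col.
9,3

lane 5=>5/4=1, 5 mod 4=1
i=3  r:1+8=>9  c:2·1+1=>3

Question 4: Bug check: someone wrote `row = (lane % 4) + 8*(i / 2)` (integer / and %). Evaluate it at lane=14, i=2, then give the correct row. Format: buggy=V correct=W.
buggy=10 correct=11

`(lane % 4) + 8*(i / 2)`[14,2]->10
14: g=3,t=2
[2] (3+8,2*2+0) = (11,4)
row: 10 vs 11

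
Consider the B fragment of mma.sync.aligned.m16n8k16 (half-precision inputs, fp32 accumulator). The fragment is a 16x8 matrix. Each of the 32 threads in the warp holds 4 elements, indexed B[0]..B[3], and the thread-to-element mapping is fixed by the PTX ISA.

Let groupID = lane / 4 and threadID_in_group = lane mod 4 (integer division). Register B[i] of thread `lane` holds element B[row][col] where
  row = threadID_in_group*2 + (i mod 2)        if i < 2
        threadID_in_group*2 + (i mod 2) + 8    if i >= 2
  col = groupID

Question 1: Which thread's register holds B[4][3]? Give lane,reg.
14,0

c=3⇒gr=3  r=4⇒Rb=0,th=2,odd=0
L=3*4+2=14  i=0*2+0=0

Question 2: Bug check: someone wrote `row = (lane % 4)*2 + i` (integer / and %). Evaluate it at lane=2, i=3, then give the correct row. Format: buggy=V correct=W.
`(lane % 4)*2 + i`[2,3]->7
lane 2: g=0 (2/4), t=2 (2%4)
i=3: r=2*2+1+8=13, c=g=0
row: 7 vs 13

buggy=7 correct=13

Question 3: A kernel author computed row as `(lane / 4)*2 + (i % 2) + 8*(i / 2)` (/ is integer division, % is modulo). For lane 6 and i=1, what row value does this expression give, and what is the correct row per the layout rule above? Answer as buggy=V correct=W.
buggy=3 correct=5

`(lane / 4)*2 + (i % 2) + 8*(i / 2)`[6,1]->3
6: gid=1,tid=2
[1] (2*2+1+0,1) = (5,1)
row: 3 vs 5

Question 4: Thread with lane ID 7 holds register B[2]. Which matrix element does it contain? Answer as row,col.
14,1

lane 7->7/4=1, 7 mod 4=3
i=2  r:2·3+0+8->14  c:1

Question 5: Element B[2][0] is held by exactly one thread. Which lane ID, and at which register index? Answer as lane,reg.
1,0

c=0->g=0  r=2->rb=0,t=1,b0=0
L=0*4+1=1  i=0*2+0=0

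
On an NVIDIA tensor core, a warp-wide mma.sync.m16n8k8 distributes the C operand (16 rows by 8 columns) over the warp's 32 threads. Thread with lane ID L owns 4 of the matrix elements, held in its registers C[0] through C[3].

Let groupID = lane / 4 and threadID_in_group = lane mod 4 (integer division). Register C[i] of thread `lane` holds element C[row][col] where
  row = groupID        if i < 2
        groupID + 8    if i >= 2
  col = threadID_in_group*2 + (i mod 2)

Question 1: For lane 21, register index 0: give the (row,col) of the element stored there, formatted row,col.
21: G=5,T=1
[0] (5+0,1*2+0) = (5,2)

5,2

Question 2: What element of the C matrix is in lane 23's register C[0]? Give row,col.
5,6

lane 23→23/4=5, 23 mod 4=3
i=0  r:5+0→5  c:2·3+0→6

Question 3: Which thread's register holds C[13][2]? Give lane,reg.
r=13⇒gr=5,Rb=1  c=2⇒th=1,odd=0
L=5*4+1=21  i=1*2+0=2

21,2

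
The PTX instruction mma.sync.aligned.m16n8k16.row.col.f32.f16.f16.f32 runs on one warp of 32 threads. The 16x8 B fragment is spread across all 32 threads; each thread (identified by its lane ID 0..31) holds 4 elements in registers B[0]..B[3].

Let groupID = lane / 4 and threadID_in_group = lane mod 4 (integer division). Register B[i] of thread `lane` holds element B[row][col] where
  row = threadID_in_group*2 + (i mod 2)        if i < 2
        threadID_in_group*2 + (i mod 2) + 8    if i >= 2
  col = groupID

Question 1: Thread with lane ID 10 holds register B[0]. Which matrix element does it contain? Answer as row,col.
L=10⇒gr=10>>2=2, th=10&3=2
[0]⇒row 2·2+0+0=4  col gr=2

4,2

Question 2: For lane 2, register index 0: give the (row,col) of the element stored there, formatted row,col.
lane 2=>2/4=0, 2 mod 4=2
i=0  r:2·2+0+0=>4  c:0

4,0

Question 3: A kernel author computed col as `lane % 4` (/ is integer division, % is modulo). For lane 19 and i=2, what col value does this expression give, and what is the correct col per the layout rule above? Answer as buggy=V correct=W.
buggy=3 correct=4

`lane % 4`[19,2]->3
19: gid=4,tid=3
[2] (3*2+0+8,4) = (14,4)
col: 3 vs 4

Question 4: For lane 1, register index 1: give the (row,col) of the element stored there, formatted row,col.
3,0

lane 1->1/4=0, 1 mod 4=1
i=1  r:2·1+1+0->3  c:0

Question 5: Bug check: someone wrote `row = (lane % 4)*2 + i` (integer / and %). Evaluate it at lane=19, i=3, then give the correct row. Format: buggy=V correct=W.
buggy=9 correct=15

`(lane % 4)*2 + i`[19,3]⇒9
19: gr=4,th=3
[3] (3*2+1+8,4) = (15,4)
row: 9 vs 15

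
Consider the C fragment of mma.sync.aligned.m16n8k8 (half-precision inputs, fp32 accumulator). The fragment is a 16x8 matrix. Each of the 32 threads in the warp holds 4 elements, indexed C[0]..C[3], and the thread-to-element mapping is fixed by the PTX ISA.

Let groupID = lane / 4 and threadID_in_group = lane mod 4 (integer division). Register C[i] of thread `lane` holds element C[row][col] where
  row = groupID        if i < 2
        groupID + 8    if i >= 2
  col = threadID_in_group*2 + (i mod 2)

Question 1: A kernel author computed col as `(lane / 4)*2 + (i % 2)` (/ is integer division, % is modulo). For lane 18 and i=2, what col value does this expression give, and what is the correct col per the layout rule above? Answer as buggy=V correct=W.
`(lane / 4)*2 + (i % 2)`[18,2]→8
18: G=4,T=2
[2] (4+8,2*2+0) = (12,4)
col: 8 vs 4

buggy=8 correct=4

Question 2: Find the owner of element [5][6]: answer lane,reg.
r: 5->gid=5,r8=0  c: 6->tid=3,i&1=0
L=5*4+3=23  i=0*2+0=0

23,0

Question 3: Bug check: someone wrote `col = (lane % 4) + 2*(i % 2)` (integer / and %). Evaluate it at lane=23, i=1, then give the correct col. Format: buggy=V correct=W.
buggy=5 correct=7

`(lane % 4) + 2*(i % 2)`[23,1]→5
lane 23: G=5 (23/4), T=3 (23%4)
i=1: r=5+0=5, c=3*2+1=7
col: 5 vs 7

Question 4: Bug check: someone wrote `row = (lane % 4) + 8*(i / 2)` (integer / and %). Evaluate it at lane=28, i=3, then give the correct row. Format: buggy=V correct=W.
buggy=8 correct=15

`(lane % 4) + 8*(i / 2)`[28,3]->8
L=28->g=28>>2=7, t=28&3=0
[3]->row 7+8=15  col 0·2+1=1
row: 8 vs 15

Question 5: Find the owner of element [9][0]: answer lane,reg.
r=9⇒gr=1,Rb=1  c=0⇒th=0,odd=0
L=1*4+0=4  i=1*2+0=2

4,2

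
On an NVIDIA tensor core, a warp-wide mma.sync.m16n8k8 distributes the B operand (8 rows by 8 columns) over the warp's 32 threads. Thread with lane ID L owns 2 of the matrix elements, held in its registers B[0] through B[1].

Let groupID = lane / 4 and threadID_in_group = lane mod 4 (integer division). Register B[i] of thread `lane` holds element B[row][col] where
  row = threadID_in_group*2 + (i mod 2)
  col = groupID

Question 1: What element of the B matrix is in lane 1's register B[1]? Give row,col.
3,0

lane 1=>1/4=0, 1 mod 4=1
i=1  r:2·1+1=>3  c:0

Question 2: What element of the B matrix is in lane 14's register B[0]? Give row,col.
14: gr=3,th=2
[0] (2*2+0,3) = (4,3)

4,3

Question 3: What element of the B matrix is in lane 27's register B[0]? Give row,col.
6,6

27: gid=6,tid=3
[0] (3*2+0,6) = (6,6)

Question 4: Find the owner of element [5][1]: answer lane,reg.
6,1

c=1->g=1  r=5->t=2,b0=1
L=1*4+2=6  i=1=1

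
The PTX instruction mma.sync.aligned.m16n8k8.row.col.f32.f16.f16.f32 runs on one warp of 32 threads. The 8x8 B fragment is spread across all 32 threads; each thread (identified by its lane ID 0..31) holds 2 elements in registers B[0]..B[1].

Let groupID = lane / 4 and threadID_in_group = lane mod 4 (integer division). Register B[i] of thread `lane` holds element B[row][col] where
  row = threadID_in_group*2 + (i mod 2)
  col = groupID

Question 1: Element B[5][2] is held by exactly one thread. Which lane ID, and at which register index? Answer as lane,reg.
c=2->g=2  r=5->t=2,b0=1
L=2*4+2=10  i=1=1

10,1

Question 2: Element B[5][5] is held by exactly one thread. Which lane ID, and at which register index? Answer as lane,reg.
c=5→G=5  r=5→T=2,p=1
L=5*4+2=22  i=1=1

22,1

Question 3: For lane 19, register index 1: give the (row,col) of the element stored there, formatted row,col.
L=19->g=19>>2=4, t=19&3=3
[1]->row 3·2+1=7  col g=4

7,4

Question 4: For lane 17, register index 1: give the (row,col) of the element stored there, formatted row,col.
3,4

lane 17->17/4=4, 17 mod 4=1
i=1  r:2·1+1->3  c:4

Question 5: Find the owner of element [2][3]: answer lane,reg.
13,0

c=3⇒gr=3  r=2⇒th=1,odd=0
L=3*4+1=13  i=0=0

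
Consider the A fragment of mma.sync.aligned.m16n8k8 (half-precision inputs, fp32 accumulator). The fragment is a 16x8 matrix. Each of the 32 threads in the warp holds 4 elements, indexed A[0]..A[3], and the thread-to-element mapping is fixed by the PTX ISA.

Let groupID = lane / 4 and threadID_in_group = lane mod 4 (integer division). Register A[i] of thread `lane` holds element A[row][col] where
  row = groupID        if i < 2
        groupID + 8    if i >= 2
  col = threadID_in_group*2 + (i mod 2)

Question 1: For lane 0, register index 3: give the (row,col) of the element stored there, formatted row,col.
lane 0→0/4=0, 0 mod 4=0
i=3  r:0+8→8  c:2·0+1→1

8,1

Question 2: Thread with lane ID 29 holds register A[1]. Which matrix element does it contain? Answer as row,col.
7,3

L=29=>grp=29>>2=7, tig=29&3=1
[1]=>row 7+0=7  col 1·2+1=3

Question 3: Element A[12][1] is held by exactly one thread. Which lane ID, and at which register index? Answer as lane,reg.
r: 12->gid=4,r8=1  c: 1->tid=0,i&1=1
L=4*4+0=16  i=1*2+1=3

16,3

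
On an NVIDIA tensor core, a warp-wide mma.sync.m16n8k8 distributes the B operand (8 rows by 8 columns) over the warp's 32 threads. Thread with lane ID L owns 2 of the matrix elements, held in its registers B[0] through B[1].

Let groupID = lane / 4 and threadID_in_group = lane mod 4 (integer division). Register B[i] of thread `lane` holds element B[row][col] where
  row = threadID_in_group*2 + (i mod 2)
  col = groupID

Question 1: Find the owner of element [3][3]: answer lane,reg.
c=3→G=3  r=3→T=1,p=1
L=3*4+1=13  i=1=1

13,1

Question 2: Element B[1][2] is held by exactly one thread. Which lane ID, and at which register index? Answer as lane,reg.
c:2=>grp=2  r:1=>tig=0,lo=1
L=2*4+0=8  i=1=1

8,1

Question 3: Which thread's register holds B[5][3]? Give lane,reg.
c=3→G=3  r=5→T=2,p=1
L=3*4+2=14  i=1=1

14,1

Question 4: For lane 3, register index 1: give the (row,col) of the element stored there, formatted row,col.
7,0

L=3->g=3>>2=0, t=3&3=3
[1]->row 3·2+1=7  col g=0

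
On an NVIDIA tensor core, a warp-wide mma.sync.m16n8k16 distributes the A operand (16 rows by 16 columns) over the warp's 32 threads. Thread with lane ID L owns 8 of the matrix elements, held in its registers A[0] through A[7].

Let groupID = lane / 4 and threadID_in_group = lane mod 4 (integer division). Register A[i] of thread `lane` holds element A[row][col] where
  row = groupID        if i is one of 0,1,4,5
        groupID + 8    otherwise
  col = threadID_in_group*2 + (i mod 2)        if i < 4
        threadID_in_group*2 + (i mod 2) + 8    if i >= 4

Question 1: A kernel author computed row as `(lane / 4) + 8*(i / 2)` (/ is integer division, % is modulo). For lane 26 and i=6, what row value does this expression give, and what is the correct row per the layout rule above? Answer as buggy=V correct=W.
`(lane / 4) + 8*(i / 2)`[26,6]→30
L=26→G=26>>2=6, T=26&3=2
[6]→row 6+8=14  col 2·2+0+8=12
row: 30 vs 14

buggy=30 correct=14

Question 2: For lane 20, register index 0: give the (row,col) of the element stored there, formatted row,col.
5,0

20: gr=5,th=0
[0] (5+0,0*2+0+0) = (5,0)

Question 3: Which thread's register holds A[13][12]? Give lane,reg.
22,6

r: 13->gid=5,r8=1  c: 12->c8=1,tid=2,i&1=0
L=5*4+2=22  i=1*4+1*2+0=6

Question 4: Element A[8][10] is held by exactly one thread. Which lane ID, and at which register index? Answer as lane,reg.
r=8->g=0,rb=1  c=10->cb=1,t=1,b0=0
L=0*4+1=1  i=1*4+1*2+0=6

1,6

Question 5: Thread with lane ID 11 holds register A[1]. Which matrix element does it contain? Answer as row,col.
lane 11->11/4=2, 11 mod 4=3
i=1  r:2+0->2  c:2·3+1+0->7

2,7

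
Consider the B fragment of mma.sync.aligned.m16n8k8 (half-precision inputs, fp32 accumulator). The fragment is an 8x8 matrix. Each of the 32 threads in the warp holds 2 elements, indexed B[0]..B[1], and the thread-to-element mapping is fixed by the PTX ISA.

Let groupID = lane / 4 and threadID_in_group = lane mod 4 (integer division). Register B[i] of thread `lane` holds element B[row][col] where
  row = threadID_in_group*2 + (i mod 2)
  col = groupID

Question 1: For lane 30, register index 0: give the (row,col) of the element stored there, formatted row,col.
30: G=7,T=2
[0] (2*2+0,7) = (4,7)

4,7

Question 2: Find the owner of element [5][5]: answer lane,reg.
c=5⇒gr=5  r=5⇒th=2,odd=1
L=5*4+2=22  i=1=1

22,1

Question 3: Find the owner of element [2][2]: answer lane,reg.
9,0

c=2⇒gr=2  r=2⇒th=1,odd=0
L=2*4+1=9  i=0=0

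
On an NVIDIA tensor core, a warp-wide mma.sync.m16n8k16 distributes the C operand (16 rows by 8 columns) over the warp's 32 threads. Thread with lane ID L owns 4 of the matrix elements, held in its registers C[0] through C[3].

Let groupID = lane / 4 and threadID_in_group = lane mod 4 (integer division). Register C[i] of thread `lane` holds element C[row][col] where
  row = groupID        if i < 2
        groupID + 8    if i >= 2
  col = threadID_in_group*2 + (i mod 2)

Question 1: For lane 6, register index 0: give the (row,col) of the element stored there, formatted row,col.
1,4

lane 6->6/4=1, 6 mod 4=2
i=0  r:1+0->1  c:2·2+0->4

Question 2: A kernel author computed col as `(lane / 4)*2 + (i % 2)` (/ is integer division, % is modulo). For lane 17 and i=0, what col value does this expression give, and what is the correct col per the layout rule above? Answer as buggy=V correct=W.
buggy=8 correct=2

`(lane / 4)*2 + (i % 2)`[17,0]→8
L=17→G=17>>2=4, T=17&3=1
[0]→row 4+0=4  col 1·2+0=2
col: 8 vs 2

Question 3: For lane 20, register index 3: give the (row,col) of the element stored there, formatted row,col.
13,1

20: G=5,T=0
[3] (5+8,0*2+1) = (13,1)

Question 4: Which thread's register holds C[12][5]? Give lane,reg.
r=12→G=4,rhi=1  c=5→T=2,p=1
L=4*4+2=18  i=1*2+1=3

18,3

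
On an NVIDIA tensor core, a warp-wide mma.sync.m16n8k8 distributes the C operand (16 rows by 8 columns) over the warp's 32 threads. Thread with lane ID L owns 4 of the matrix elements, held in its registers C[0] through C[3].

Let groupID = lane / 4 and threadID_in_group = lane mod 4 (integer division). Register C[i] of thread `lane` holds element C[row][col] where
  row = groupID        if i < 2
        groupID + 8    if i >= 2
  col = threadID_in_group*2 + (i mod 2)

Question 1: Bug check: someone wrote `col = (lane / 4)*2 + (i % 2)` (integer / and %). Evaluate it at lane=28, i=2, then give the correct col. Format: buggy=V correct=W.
`(lane / 4)*2 + (i % 2)`[28,2]->14
28: g=7,t=0
[2] (7+8,0*2+0) = (15,0)
col: 14 vs 0

buggy=14 correct=0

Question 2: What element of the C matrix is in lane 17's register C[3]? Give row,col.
12,3

17: g=4,t=1
[3] (4+8,1*2+1) = (12,3)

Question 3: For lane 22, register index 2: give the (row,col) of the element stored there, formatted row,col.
13,4

lane 22→22/4=5, 22 mod 4=2
i=2  r:5+8→13  c:2·2+0→4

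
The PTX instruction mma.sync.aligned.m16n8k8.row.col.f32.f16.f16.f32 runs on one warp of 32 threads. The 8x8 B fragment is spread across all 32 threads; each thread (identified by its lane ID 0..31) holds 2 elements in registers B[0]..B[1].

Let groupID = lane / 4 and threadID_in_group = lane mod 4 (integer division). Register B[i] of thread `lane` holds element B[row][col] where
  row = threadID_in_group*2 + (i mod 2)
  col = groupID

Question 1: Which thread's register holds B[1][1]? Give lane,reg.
4,1

c=1⇒gr=1  r=1⇒th=0,odd=1
L=1*4+0=4  i=1=1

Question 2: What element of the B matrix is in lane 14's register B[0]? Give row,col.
lane 14: grp=3 (14/4), tig=2 (14%4)
i=0: r=2*2+0=4, c=grp=3

4,3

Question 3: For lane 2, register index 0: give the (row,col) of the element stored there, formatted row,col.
4,0

L=2⇒gr=2>>2=0, th=2&3=2
[0]⇒row 2·2+0=4  col gr=0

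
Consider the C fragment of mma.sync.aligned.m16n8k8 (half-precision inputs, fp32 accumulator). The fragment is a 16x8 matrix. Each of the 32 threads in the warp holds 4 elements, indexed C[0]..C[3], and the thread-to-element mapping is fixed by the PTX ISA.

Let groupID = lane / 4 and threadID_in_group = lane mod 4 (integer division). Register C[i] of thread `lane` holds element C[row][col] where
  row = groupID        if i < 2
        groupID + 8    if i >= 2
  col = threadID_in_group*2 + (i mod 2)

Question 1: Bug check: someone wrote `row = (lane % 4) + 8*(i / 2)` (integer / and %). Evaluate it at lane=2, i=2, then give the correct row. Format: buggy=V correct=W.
buggy=10 correct=8

`(lane % 4) + 8*(i / 2)`[2,2]→10
L=2→G=2>>2=0, T=2&3=2
[2]→row 0+8=8  col 2·2+0=4
row: 10 vs 8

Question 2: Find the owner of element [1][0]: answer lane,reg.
4,0

r=1→G=1,rhi=0  c=0→T=0,p=0
L=1*4+0=4  i=0*2+0=0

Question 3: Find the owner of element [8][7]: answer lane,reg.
3,3

r=8⇒gr=0,Rb=1  c=7⇒th=3,odd=1
L=0*4+3=3  i=1*2+1=3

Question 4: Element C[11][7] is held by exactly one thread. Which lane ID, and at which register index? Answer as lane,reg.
r=11⇒gr=3,Rb=1  c=7⇒th=3,odd=1
L=3*4+3=15  i=1*2+1=3

15,3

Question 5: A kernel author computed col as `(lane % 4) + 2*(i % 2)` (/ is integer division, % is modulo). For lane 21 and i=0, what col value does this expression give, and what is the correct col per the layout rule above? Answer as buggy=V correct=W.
`(lane % 4) + 2*(i % 2)`[21,0]->1
L=21->gid=21>>2=5, tid=21&3=1
[0]->row 5+0=5  col 1·2+0=2
col: 1 vs 2

buggy=1 correct=2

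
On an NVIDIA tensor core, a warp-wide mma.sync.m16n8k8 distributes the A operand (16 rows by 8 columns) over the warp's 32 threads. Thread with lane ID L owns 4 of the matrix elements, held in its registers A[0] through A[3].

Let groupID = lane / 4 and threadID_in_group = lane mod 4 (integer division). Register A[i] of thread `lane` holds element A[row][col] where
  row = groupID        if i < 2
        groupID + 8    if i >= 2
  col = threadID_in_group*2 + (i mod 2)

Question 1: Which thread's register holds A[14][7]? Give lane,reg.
27,3

r=14→G=6,rhi=1  c=7→T=3,p=1
L=6*4+3=27  i=1*2+1=3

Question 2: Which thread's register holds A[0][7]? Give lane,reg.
3,1

r:0=>grp=0,rB=0  c:7=>tig=3,lo=1
L=0*4+3=3  i=0*2+1=1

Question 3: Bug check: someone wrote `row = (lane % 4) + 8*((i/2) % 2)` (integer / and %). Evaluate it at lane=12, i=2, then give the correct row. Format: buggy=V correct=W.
`(lane % 4) + 8*((i/2) % 2)`[12,2]->8
L=12->gid=12>>2=3, tid=12&3=0
[2]->row 3+8=11  col 0·2+0=0
row: 8 vs 11

buggy=8 correct=11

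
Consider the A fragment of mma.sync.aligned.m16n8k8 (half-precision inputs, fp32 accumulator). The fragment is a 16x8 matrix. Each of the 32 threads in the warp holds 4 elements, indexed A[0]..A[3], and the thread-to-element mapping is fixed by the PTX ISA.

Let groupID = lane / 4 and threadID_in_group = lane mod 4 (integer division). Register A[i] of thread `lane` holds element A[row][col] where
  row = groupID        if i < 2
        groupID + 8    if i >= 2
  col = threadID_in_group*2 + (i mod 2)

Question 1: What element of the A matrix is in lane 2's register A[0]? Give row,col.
0,4

lane 2=>2/4=0, 2 mod 4=2
i=0  r:0+0=>0  c:2·2+0=>4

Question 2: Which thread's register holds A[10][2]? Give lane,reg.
r=10->g=2,rb=1  c=2->t=1,b0=0
L=2*4+1=9  i=1*2+0=2

9,2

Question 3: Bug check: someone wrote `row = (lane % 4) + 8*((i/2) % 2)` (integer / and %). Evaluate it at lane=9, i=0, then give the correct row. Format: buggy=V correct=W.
`(lane % 4) + 8*((i/2) % 2)`[9,0]=>1
lane 9=>9/4=2, 9 mod 4=1
i=0  r:2+0=>2  c:2·1+0=>2
row: 1 vs 2

buggy=1 correct=2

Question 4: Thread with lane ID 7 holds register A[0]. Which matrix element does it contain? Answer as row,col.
1,6

7: gid=1,tid=3
[0] (1+0,3*2+0) = (1,6)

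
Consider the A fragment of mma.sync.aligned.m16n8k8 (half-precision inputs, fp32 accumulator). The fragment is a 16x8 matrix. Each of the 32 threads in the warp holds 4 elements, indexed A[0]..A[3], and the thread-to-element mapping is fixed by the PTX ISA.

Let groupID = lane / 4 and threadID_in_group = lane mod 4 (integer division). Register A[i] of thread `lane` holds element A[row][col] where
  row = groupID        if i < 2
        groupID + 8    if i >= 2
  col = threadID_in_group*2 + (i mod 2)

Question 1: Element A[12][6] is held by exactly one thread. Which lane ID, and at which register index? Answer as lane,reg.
r=12⇒gr=4,Rb=1  c=6⇒th=3,odd=0
L=4*4+3=19  i=1*2+0=2

19,2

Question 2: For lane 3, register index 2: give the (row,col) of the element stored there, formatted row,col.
lane 3: G=0 (3/4), T=3 (3%4)
i=2: r=0+8=8, c=3*2+0=6

8,6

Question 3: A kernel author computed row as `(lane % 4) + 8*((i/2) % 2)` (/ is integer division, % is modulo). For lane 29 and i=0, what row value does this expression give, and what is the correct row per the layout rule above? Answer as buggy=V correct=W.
`(lane % 4) + 8*((i/2) % 2)`[29,0]=>1
L=29=>grp=29>>2=7, tig=29&3=1
[0]=>row 7+0=7  col 1·2+0=2
row: 1 vs 7

buggy=1 correct=7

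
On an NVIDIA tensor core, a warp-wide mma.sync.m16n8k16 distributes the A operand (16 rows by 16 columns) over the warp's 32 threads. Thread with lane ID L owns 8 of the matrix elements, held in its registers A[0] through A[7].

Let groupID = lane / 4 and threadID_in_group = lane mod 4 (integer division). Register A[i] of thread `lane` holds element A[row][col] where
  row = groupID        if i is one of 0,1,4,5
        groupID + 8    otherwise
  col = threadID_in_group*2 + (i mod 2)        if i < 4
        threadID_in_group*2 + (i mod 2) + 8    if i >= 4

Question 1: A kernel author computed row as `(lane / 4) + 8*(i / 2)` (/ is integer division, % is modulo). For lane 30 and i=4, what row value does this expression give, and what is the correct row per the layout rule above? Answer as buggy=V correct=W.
buggy=23 correct=7

`(lane / 4) + 8*(i / 2)`[30,4]->23
lane 30->30/4=7, 30 mod 4=2
i=4  r:7+0->7  c:2·2+0+8->12
row: 23 vs 7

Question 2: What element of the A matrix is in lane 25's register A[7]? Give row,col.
lane 25->25/4=6, 25 mod 4=1
i=7  r:6+8->14  c:2·1+1+8->11

14,11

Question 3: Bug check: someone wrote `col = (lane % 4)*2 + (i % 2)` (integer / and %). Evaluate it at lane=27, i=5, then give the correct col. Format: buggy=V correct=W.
`(lane % 4)*2 + (i % 2)`[27,5]=>7
lane 27=>27/4=6, 27 mod 4=3
i=5  r:6+0=>6  c:2·3+1+8=>15
col: 7 vs 15

buggy=7 correct=15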